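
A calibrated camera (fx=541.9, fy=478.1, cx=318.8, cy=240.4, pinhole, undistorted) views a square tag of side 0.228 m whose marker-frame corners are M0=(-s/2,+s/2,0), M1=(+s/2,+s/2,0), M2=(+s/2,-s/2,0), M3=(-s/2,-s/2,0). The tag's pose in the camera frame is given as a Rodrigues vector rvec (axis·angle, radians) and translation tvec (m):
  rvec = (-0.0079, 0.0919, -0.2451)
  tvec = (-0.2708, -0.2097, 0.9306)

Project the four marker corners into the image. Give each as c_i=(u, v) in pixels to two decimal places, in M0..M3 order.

Intrinsics K: fx=541.9, fy=478.1, cx=318.8, cy=240.4
Marker side s = 0.228 m; corners in marker frame (Z=0):
  M0 = (-0.1140, +0.1140, 0)
  M1 = (+0.1140, +0.1140, 0)
  M2 = (+0.1140, -0.1140, 0)
  M3 = (-0.1140, -0.1140, 0)
rvec = (-0.0079, 0.0919, -0.2451), |rvec| = θ = 0.26188 rad = 15.005°
Rodrigues: sinθ=0.25890, 1−cosθ=0.03410; R = I + sinθ·[k]× + (1−cosθ)·[k]×²:
    [+0.96594 +0.24195 +0.09182]
    [-0.24267 +0.97010 -0.00339]
    [-0.08989 -0.01901 +0.99577]
t = (-0.2708, -0.2097, 0.9306) m
M0: Pc = R·M0+t = (-0.35333, -0.07144, +0.93868); u = 541.9·(-0.35333)/0.93868 + 318.8 = 114.8200, v = 478.1·(-0.07144)/0.93868 + 240.4 = 204.0113
M1: Pc = R·M1+t = (-0.13310, -0.12677, +0.91819); u = 541.9·(-0.13310)/0.91819 + 318.8 = 240.2455, v = 478.1·(-0.12677)/0.91819 + 240.4 = 174.3895
M2: Pc = R·M2+t = (-0.18827, -0.34796, +0.92252); u = 541.9·(-0.18827)/0.92252 + 318.8 = 208.2105, v = 478.1·(-0.34796)/0.92252 + 240.4 = 60.0702
M3: Pc = R·M3+t = (-0.40850, -0.29263, +0.94301); u = 541.9·(-0.40850)/0.94301 + 318.8 = 84.0577, v = 478.1·(-0.29263)/0.94301 + 240.4 = 92.0404

c0=(114.82, 204.01) c1=(240.25, 174.39) c2=(208.21, 60.07) c3=(84.06, 92.04)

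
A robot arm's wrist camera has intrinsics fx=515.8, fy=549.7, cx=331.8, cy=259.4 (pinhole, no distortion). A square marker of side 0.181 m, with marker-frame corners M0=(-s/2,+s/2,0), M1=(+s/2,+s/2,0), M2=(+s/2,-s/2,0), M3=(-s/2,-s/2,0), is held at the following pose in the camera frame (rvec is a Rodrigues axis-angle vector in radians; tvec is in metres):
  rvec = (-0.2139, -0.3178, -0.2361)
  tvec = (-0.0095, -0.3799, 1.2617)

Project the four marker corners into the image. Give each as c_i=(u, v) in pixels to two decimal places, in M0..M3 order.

Intrinsics K: fx=515.8, fy=549.7, cx=331.8, cy=259.4
Marker side s = 0.181 m; corners in marker frame (Z=0):
  M0 = (-0.0905, +0.0905, 0)
  M1 = (+0.0905, +0.0905, 0)
  M2 = (+0.0905, -0.0905, 0)
  M3 = (-0.0905, -0.0905, 0)
rvec = (-0.2139, -0.3178, -0.2361), |rvec| = θ = 0.44999 rad = 25.783°
Rodrigues: sinθ=0.43496, 1−cosθ=0.09955; R = I + sinθ·[k]× + (1−cosθ)·[k]×²:
    [+0.92294 +0.26163 -0.28236]
    [-0.19479 +0.95010 +0.24364]
    [+0.33201 -0.16987 +0.92785]
t = (-0.0095, -0.3799, 1.2617) m
M0: Pc = R·M0+t = (-0.06935, -0.27629, +1.21628); u = 515.8·(-0.06935)/1.21628 + 331.8 = 302.3906, v = 549.7·(-0.27629)/1.21628 + 259.4 = 134.5316
M1: Pc = R·M1+t = (+0.09770, -0.31154, +1.27637); u = 515.8·(+0.09770)/1.27637 + 331.8 = 371.2835, v = 549.7·(-0.31154)/1.27637 + 259.4 = 125.2261
M2: Pc = R·M2+t = (+0.05035, -0.48351, +1.30712); u = 515.8·(+0.05035)/1.30712 + 331.8 = 351.6680, v = 549.7·(-0.48351)/1.30712 + 259.4 = 56.0620
M3: Pc = R·M3+t = (-0.11670, -0.44826, +1.24703); u = 515.8·(-0.11670)/1.24703 + 331.8 = 283.5284, v = 549.7·(-0.44826)/1.24703 + 259.4 = 61.8050

c0=(302.39, 134.53) c1=(371.28, 125.23) c2=(351.67, 56.06) c3=(283.53, 61.81)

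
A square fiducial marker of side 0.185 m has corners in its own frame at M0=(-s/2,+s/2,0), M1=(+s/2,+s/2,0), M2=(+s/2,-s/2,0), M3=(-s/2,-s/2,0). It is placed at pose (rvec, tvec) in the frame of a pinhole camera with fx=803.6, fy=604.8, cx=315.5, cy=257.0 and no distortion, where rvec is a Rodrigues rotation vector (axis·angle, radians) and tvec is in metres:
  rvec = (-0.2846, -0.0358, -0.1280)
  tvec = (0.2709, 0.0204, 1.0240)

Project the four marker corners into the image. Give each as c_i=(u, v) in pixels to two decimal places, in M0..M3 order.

c0=(470.27, 329.82) c1=(615.64, 315.63) c2=(582.56, 211.80) c3=(444.03, 224.32)

Intrinsics K: fx=803.6, fy=604.8, cx=315.5, cy=257.0
Marker side s = 0.185 m; corners in marker frame (Z=0):
  M0 = (-0.0925, +0.0925, 0)
  M1 = (+0.0925, +0.0925, 0)
  M2 = (+0.0925, -0.0925, 0)
  M3 = (-0.0925, -0.0925, 0)
rvec = (-0.2846, -0.0358, -0.1280), |rvec| = θ = 0.31411 rad = 17.997°
Rodrigues: sinθ=0.30897, 1−cosθ=0.04893; R = I + sinθ·[k]× + (1−cosθ)·[k]×²:
    [+0.99124 +0.13096 -0.01715]
    [-0.12085 +0.95171 +0.28222]
    [+0.05328 -0.27767 +0.95920]
t = (0.2709, 0.0204, 1.0240) m
M0: Pc = R·M0+t = (+0.19132, +0.11961, +0.99339); u = 803.6·(+0.19132)/0.99339 + 315.5 = 470.2714, v = 604.8·(+0.11961)/0.99339 + 257.0 = 329.8229
M1: Pc = R·M1+t = (+0.37470, +0.09725, +1.00324); u = 803.6·(+0.37470)/1.00324 + 315.5 = 615.6380, v = 604.8·(+0.09725)/1.00324 + 257.0 = 315.6291
M2: Pc = R·M2+t = (+0.35048, -0.07881, +1.05461); u = 803.6·(+0.35048)/1.05461 + 315.5 = 582.5577, v = 604.8·(-0.07881)/1.05461 + 257.0 = 211.8029
M3: Pc = R·M3+t = (+0.16710, -0.05645, +1.04476); u = 803.6·(+0.16710)/1.04476 + 315.5 = 444.0266, v = 604.8·(-0.05645)/1.04476 + 257.0 = 224.3192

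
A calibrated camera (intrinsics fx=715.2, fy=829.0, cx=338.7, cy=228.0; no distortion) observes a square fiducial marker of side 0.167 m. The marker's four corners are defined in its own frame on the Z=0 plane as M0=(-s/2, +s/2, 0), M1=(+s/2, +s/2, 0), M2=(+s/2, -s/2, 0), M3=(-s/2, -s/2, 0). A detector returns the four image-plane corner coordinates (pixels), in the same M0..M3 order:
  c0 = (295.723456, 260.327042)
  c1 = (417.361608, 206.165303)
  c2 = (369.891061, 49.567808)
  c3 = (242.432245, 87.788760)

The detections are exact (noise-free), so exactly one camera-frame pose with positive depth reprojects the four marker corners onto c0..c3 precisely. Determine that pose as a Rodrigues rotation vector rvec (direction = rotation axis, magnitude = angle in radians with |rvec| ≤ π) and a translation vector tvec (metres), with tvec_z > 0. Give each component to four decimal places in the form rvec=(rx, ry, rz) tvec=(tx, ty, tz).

rvec=(-0.0524, -0.4916, -0.3425) tvec=(-0.0047, -0.0749, 0.7967)

Intrinsics K: fx=715.2, fy=829.0, cx=338.7, cy=228.0
Marker side s = 0.167 m; corners in marker frame (Z=0):
  M0 = (-0.0835, +0.0835, 0)
  M1 = (+0.0835, +0.0835, 0)
  M2 = (+0.0835, -0.0835, 0)
  M3 = (-0.0835, -0.0835, 0)
Detected image corners:
  c0 = (295.723456, 260.327042) px
  c1 = (417.361608, 206.165303) px
  c2 = (369.891061, 49.567808) px
  c3 = (242.432245, 87.788760) px
Planar DLT: solve 8×8 A·h = b for H (H[2,2]=1):
  H  [+941.71017 +314.27708 +334.51286]
  H  [-187.47386 +989.20990 +150.10068]
  H  [+0.59143 +0.04061 +1.00000]
B = K⁻¹H; ‖b₁‖=1.255207, ‖b₂‖=1.255207; λ = 2/(‖b₁‖+‖b₂‖) = 0.796681, sign → tz>0 ⇒ λ=+0.796681
r₁ = λ·B[:,0] = (+0.82586,-0.30975,+0.47118); r₂ = λ·B[:,1] = (+0.33476,+0.94175,+0.03235)
r₃ = r₁×r₂ = (-0.45375,+0.13101,+0.88144); SVD([r₁ r₂ r₃]) → R = UVᵀ:
  R  [+0.82586 +0.33476 -0.45375]
  R  [-0.30975 +0.94175 +0.13101]
  R  [+0.47118 +0.03235 +0.88144]
t = (-0.00466, -0.07486, +0.79668) m
tr R = 2.649053; θ = arccos((tr R − 1)/2) = 0.601432 rad = 34.460°
axis k = ((R−Rᵀ)₃₂, (R−Rᵀ)₁₃, (R−Rᵀ)₂₁) / (2 sinθ) = (-0.087184, -0.817330, -0.569536)
rvec = θ·k = (-0.052435, -0.491568, -0.342537)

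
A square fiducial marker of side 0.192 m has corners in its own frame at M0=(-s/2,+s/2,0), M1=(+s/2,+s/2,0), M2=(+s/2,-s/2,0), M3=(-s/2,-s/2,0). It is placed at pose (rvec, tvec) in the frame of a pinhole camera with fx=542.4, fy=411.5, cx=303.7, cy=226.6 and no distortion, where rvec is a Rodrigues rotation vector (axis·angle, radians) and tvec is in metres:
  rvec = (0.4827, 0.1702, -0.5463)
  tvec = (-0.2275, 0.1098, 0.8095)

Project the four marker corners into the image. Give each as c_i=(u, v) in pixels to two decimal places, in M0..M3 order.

c0=(144.23, 332.68) c1=(240.86, 295.59) c2=(159.53, 223.41) c3=(59.21, 268.89)

Intrinsics K: fx=542.4, fy=411.5, cx=303.7, cy=226.6
Marker side s = 0.192 m; corners in marker frame (Z=0):
  M0 = (-0.0960, +0.0960, 0)
  M1 = (+0.0960, +0.0960, 0)
  M2 = (+0.0960, -0.0960, 0)
  M3 = (-0.0960, -0.0960, 0)
rvec = (0.4827, 0.1702, -0.5463), |rvec| = θ = 0.74861 rad = 42.892°
Rodrigues: sinθ=0.68062, 1−cosθ=0.26736; R = I + sinθ·[k]× + (1−cosθ)·[k]×²:
    [+0.84380 +0.53588 +0.02894]
    [-0.45749 +0.74646 -0.48322]
    [-0.28055 +0.39450 +0.87502]
t = (-0.2275, 0.1098, 0.8095) m
M0: Pc = R·M0+t = (-0.25706, +0.22538, +0.87430); u = 542.4·(-0.25706)/0.87430 + 303.7 = 144.2254, v = 411.5·(+0.22538)/0.87430 + 226.6 = 332.6768
M1: Pc = R·M1+t = (-0.09505, +0.13754, +0.82044); u = 542.4·(-0.09505)/0.82044 + 303.7 = 240.8610, v = 411.5·(+0.13754)/0.82044 + 226.6 = 295.5851
M2: Pc = R·M2+t = (-0.19794, -0.00578, +0.74470); u = 542.4·(-0.19794)/0.74470 + 303.7 = 159.5301, v = 411.5·(-0.00578)/0.74470 + 226.6 = 223.4066
M3: Pc = R·M3+t = (-0.35995, +0.08206, +0.79856); u = 542.4·(-0.35995)/0.79856 + 303.7 = 59.2146, v = 411.5·(+0.08206)/0.79856 + 226.6 = 268.8852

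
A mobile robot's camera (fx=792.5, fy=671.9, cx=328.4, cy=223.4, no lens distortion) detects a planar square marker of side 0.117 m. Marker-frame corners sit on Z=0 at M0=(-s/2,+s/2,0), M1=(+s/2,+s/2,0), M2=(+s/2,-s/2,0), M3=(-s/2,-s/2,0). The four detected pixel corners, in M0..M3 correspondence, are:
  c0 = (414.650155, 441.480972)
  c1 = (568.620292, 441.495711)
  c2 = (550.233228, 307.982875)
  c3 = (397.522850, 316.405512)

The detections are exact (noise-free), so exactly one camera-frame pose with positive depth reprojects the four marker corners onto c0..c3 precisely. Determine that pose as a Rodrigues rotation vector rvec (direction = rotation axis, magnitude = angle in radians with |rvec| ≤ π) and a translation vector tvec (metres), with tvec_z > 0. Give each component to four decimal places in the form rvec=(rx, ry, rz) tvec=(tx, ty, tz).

rvec=(0.0165, 0.3442, -0.1148) tvec=(0.1159, 0.1382, 0.6051)

Intrinsics K: fx=792.5, fy=671.9, cx=328.4, cy=223.4
Marker side s = 0.117 m; corners in marker frame (Z=0):
  M0 = (-0.0585, +0.0585, 0)
  M1 = (+0.0585, +0.0585, 0)
  M2 = (+0.0585, -0.0585, 0)
  M3 = (-0.0585, -0.0585, 0)
Detected image corners:
  c0 = (414.650155, 441.480972) px
  c1 = (568.620292, 441.495711) px
  c2 = (550.233228, 307.982875) px
  c3 = (397.522850, 316.405512) px
Planar DLT: solve 8×8 A·h = b for H (H[2,2]=1):
  H  [+1041.25128 +148.88823 +480.25126]
  H  [-246.19643 +1101.78832 +376.88867]
  H  [-0.55794 -0.00561 +1.00000]
B = K⁻¹H; ‖b₁‖=1.652665, ‖b₂‖=1.652665; λ = 2/(‖b₁‖+‖b₂‖) = 0.605083, sign → tz>0 ⇒ λ=+0.605083
r₁ = λ·B[:,0] = (+0.93490,-0.10947,-0.33760); r₂ = λ·B[:,1] = (+0.11508,+0.99335,-0.00339)
r₃ = r₁×r₂ = (+0.33572,-0.03568,+0.94128); SVD([r₁ r₂ r₃]) → R = UVᵀ:
  R  [+0.93490 +0.11508 +0.33572]
  R  [-0.10947 +0.99335 -0.03568]
  R  [-0.33760 -0.00339 +0.94128]
t = (+0.11594, +0.13823, +0.60508) m
tr R = 2.869538; θ = arccos((tr R − 1)/2) = 0.363188 rad = 20.809°
axis k = ((R−Rᵀ)₃₂, (R−Rᵀ)₁₃, (R−Rᵀ)₂₁) / (2 sinθ) = (+0.045442, +0.947657, -0.316039)
rvec = θ·k = (+0.016504, +0.344178, -0.114782)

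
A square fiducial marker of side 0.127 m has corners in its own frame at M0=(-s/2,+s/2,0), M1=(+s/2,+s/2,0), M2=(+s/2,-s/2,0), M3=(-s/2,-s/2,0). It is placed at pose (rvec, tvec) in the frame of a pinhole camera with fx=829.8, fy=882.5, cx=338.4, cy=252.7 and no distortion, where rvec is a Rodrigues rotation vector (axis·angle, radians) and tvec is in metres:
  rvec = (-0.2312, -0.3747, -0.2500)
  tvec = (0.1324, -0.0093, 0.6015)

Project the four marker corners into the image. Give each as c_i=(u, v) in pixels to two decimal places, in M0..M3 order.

Intrinsics K: fx=829.8, fy=882.5, cx=338.4, cy=252.7
Marker side s = 0.127 m; corners in marker frame (Z=0):
  M0 = (-0.0635, +0.0635, 0)
  M1 = (+0.0635, +0.0635, 0)
  M2 = (+0.0635, -0.0635, 0)
  M3 = (-0.0635, -0.0635, 0)
rvec = (-0.2312, -0.3747, -0.2500), |rvec| = θ = 0.50631 rad = 29.010°
Rodrigues: sinθ=0.48496, 1−cosθ=0.12546; R = I + sinθ·[k]× + (1−cosθ)·[k]×²:
    [+0.90070 +0.28185 -0.33061]
    [-0.19706 +0.94325 +0.26729]
    [+0.38718 -0.17560 +0.90513]
t = (0.1324, -0.0093, 0.6015) m
M0: Pc = R·M0+t = (+0.09310, +0.06311, +0.56576); u = 829.8·(+0.09310)/0.56576 + 338.4 = 474.9538, v = 882.5·(+0.06311)/0.56576 + 252.7 = 351.1408
M1: Pc = R·M1+t = (+0.20749, +0.03808, +0.61494); u = 829.8·(+0.20749)/0.61494 + 338.4 = 618.3918, v = 882.5·(+0.03808)/0.61494 + 252.7 = 307.3538
M2: Pc = R·M2+t = (+0.17170, -0.08171, +0.63724); u = 829.8·(+0.17170)/0.63724 + 338.4 = 561.9808, v = 882.5·(-0.08171)/0.63724 + 252.7 = 139.5416
M3: Pc = R·M3+t = (+0.05731, -0.05668, +0.58806); u = 829.8·(+0.05731)/0.58806 + 338.4 = 419.2655, v = 882.5·(-0.05668)/0.58806 + 252.7 = 167.6361

c0=(474.95, 351.14) c1=(618.39, 307.35) c2=(561.98, 139.54) c3=(419.27, 167.64)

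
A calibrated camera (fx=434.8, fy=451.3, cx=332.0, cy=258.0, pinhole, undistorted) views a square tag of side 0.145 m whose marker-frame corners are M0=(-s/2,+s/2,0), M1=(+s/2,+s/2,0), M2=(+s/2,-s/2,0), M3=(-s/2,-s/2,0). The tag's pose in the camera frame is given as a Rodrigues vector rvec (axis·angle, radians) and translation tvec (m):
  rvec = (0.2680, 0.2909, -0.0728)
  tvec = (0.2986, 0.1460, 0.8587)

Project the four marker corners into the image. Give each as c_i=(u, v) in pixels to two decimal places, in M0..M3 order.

Intrinsics K: fx=434.8, fy=451.3, cx=332.0, cy=258.0
Marker side s = 0.145 m; corners in marker frame (Z=0):
  M0 = (-0.0725, +0.0725, 0)
  M1 = (+0.0725, +0.0725, 0)
  M2 = (+0.0725, -0.0725, 0)
  M3 = (-0.0725, -0.0725, 0)
rvec = (0.2680, 0.2909, -0.0728), |rvec| = θ = 0.40218 rad = 23.043°
Rodrigues: sinθ=0.39142, 1−cosθ=0.07979; R = I + sinθ·[k]× + (1−cosθ)·[k]×²:
    [+0.95564 +0.10931 +0.27350]
    [-0.03240 +0.96196 -0.27128]
    [-0.29275 +0.25039 +0.92283]
t = (0.2986, 0.1460, 0.8587) m
M0: Pc = R·M0+t = (+0.23724, +0.21809, +0.89808); u = 434.8·(+0.23724)/0.89808 + 332.0 = 446.8592, v = 451.3·(+0.21809)/0.89808 + 258.0 = 367.5944
M1: Pc = R·M1+t = (+0.37581, +0.21339, +0.85563); u = 434.8·(+0.37581)/0.85563 + 332.0 = 522.9727, v = 451.3·(+0.21339)/0.85563 + 258.0 = 370.5538
M2: Pc = R·M2+t = (+0.35996, +0.07391, +0.81932); u = 434.8·(+0.35996)/0.81932 + 332.0 = 523.0238, v = 451.3·(+0.07391)/0.81932 + 258.0 = 298.7109
M3: Pc = R·M3+t = (+0.22139, +0.07861, +0.86177); u = 434.8·(+0.22139)/0.86177 + 332.0 = 443.7011, v = 451.3·(+0.07861)/0.86177 + 258.0 = 299.1656

c0=(446.86, 367.59) c1=(522.97, 370.55) c2=(523.02, 298.71) c3=(443.70, 299.17)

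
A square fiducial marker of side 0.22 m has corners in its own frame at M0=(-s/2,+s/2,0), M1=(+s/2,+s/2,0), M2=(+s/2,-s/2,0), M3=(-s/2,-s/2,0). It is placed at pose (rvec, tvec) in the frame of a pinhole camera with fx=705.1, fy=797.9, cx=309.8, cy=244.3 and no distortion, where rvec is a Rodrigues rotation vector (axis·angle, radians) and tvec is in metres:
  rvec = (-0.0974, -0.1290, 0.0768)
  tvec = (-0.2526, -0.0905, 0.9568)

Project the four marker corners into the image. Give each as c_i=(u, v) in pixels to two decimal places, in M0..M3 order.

c0=(30.55, 252.49) c1=(198.41, 267.38) c2=(212.03, 89.42) c3=(48.50, 69.76)

Intrinsics K: fx=705.1, fy=797.9, cx=309.8, cy=244.3
Marker side s = 0.22 m; corners in marker frame (Z=0):
  M0 = (-0.1100, +0.1100, 0)
  M1 = (+0.1100, +0.1100, 0)
  M2 = (+0.1100, -0.1100, 0)
  M3 = (-0.1100, -0.1100, 0)
rvec = (-0.0974, -0.1290, 0.0768), |rvec| = θ = 0.17896 rad = 10.254°
Rodrigues: sinθ=0.17800, 1−cosθ=0.01597; R = I + sinθ·[k]× + (1−cosθ)·[k]×²:
    [+0.98876 -0.07013 -0.13204]
    [+0.08266 +0.99233 +0.09194]
    [+0.12458 -0.10182 +0.98697]
t = (-0.2526, -0.0905, 0.9568) m
M0: Pc = R·M0+t = (-0.36908, +0.00956, +0.93190); u = 705.1·(-0.36908)/0.93190 + 309.8 = 30.5450, v = 797.9·(+0.00956)/0.93190 + 244.3 = 252.4887
M1: Pc = R·M1+t = (-0.15155, +0.02775, +0.95930); u = 705.1·(-0.15155)/0.95930 + 309.8 = 198.4088, v = 797.9·(+0.02775)/0.95930 + 244.3 = 267.3796
M2: Pc = R·M2+t = (-0.13612, -0.19056, +0.98170); u = 705.1·(-0.13612)/0.98170 + 309.8 = 212.0312, v = 797.9·(-0.19056)/0.98170 + 244.3 = 89.4154
M3: Pc = R·M3+t = (-0.35365, -0.20875, +0.95430); u = 705.1·(-0.35365)/0.95430 + 309.8 = 48.4990, v = 797.9·(-0.20875)/0.95430 + 244.3 = 69.7628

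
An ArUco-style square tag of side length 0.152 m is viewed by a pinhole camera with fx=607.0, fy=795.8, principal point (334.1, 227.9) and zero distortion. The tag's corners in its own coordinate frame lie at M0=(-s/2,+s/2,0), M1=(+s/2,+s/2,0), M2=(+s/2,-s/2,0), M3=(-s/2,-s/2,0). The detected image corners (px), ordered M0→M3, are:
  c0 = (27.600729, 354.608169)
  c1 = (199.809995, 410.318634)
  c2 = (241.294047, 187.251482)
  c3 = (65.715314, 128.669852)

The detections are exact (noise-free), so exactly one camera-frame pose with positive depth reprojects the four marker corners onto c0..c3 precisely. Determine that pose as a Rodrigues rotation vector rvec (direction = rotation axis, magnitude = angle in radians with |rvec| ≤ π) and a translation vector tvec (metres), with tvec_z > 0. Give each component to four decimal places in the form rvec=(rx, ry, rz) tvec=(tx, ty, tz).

rvec=(0.0748, -0.0162, 0.2497) tvec=(-0.1712, 0.0284, 0.5186)

Intrinsics K: fx=607.0, fy=795.8, cx=334.1, cy=227.9
Marker side s = 0.152 m; corners in marker frame (Z=0):
  M0 = (-0.0760, +0.0760, 0)
  M1 = (+0.0760, +0.0760, 0)
  M2 = (+0.0760, -0.0760, 0)
  M3 = (-0.0760, -0.0760, 0)
Detected image corners:
  c0 = (27.600729, 354.608169) px
  c1 = (199.809995, 410.318634) px
  c2 = (241.294047, 187.251482) px
  c3 = (65.715314, 128.669852) px
Planar DLT: solve 8×8 A·h = b for H (H[2,2]=1):
  H  [+1150.44846 -243.35359 +133.71808]
  H  [+389.05952 +1514.42322 +271.50099]
  H  [+0.04884 +0.13866 +1.00000]
B = K⁻¹H; ‖b₁‖=1.928446, ‖b₂‖=1.928446; λ = 2/(‖b₁‖+‖b₂‖) = 0.518552, sign → tz>0 ⇒ λ=+0.518552
r₁ = λ·B[:,0] = (+0.96887,+0.24626,+0.02533); r₂ = λ·B[:,1] = (-0.24747,+0.96622,+0.07190)
r₃ = r₁×r₂ = (-0.00677,-0.07593,+0.99709); SVD([r₁ r₂ r₃]) → R = UVᵀ:
  R  [+0.96887 -0.24747 -0.00677]
  R  [+0.24626 +0.96622 -0.07593]
  R  [+0.02533 +0.07190 +0.99709]
t = (-0.17118, +0.02841, +0.51855) m
tr R = 2.932187; θ = arccos((tr R − 1)/2) = 0.261151 rad = 14.963°
axis k = ((R−Rᵀ)₃₂, (R−Rᵀ)₁₃, (R−Rᵀ)₂₁) / (2 sinθ) = (+0.286280, -0.062152, +0.956128)
rvec = θ·k = (+0.074762, -0.016231, +0.249694)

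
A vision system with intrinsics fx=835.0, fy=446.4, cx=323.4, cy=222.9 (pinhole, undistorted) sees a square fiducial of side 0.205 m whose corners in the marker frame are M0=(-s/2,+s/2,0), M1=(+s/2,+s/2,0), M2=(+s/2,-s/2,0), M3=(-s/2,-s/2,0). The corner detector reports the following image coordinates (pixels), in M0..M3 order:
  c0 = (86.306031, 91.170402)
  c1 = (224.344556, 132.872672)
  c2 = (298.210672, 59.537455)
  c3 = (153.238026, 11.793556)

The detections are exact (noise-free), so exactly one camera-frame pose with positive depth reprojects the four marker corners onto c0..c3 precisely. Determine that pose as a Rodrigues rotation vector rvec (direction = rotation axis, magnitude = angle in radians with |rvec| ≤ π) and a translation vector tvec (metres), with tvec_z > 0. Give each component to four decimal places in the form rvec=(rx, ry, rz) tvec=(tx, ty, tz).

Intrinsics K: fx=835.0, fy=446.4, cx=323.4, cy=222.9
Marker side s = 0.205 m; corners in marker frame (Z=0):
  M0 = (-0.1025, +0.1025, 0)
  M1 = (+0.1025, +0.1025, 0)
  M2 = (+0.1025, -0.1025, 0)
  M3 = (-0.1025, -0.1025, 0)
Detected image corners:
  c0 = (86.306031, 91.170402) px
  c1 = (224.344556, 132.872672) px
  c2 = (298.210672, 59.537455) px
  c3 = (153.238026, 11.793556) px
Planar DLT: solve 8×8 A·h = b for H (H[2,2]=1):
  H  [+725.98076 -280.14443 +190.70179]
  H  [+231.72181 +396.82919 +75.58629]
  H  [+0.19046 +0.33379 +1.00000]
B = K⁻¹H; ‖b₁‖=0.921483, ‖b₂‖=0.921483; λ = 2/(‖b₁‖+‖b₂‖) = 1.085207, sign → tz>0 ⇒ λ=+1.085207
r₁ = λ·B[:,0] = (+0.86347,+0.46011,+0.20669); r₂ = λ·B[:,1] = (-0.50438,+0.78383,+0.36223)
r₃ = r₁×r₂ = (+0.00466,-0.41703,+0.90888); SVD([r₁ r₂ r₃]) → R = UVᵀ:
  R  [+0.86347 -0.50438 +0.00466]
  R  [+0.46011 +0.78383 -0.41703]
  R  [+0.20669 +0.36223 +0.90888]
t = (-0.17246, -0.35812, +1.08521) m
tr R = 2.556173; θ = arccos((tr R − 1)/2) = 0.679182 rad = 38.914°
axis k = ((R−Rᵀ)₃₂, (R−Rᵀ)₁₃, (R−Rᵀ)₂₁) / (2 sinθ) = (+0.620278, -0.160817, +0.767719)
rvec = θ·k = (+0.421282, -0.109224, +0.521422)

rvec=(0.4213, -0.1092, 0.5214) tvec=(-0.1725, -0.3581, 1.0852)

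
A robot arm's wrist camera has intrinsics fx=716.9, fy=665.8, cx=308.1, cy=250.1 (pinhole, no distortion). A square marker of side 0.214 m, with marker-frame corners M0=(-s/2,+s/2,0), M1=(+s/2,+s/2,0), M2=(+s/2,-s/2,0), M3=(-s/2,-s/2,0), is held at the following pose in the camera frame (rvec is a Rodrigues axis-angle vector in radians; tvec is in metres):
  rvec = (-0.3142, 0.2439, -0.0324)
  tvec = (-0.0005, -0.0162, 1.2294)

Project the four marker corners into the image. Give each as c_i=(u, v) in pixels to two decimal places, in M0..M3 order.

Intrinsics K: fx=716.9, fy=665.8, cx=308.1, cy=250.1
Marker side s = 0.214 m; corners in marker frame (Z=0):
  M0 = (-0.1070, +0.1070, 0)
  M1 = (+0.1070, +0.1070, 0)
  M2 = (+0.1070, -0.1070, 0)
  M3 = (-0.1070, -0.1070, 0)
rvec = (-0.3142, 0.2439, -0.0324), |rvec| = θ = 0.39907 rad = 22.865°
Rodrigues: sinθ=0.38856, 1−cosθ=0.07858; R = I + sinθ·[k]× + (1−cosθ)·[k]×²:
    [+0.97013 -0.00626 +0.24250]
    [-0.06936 +0.95077 +0.30203]
    [-0.23245 -0.30983 +0.92194]
t = (-0.0005, -0.0162, 1.2294) m
M0: Pc = R·M0+t = (-0.10497, +0.09295, +1.22112); u = 716.9·(-0.10497)/1.22112 + 308.1 = 246.4713, v = 665.8·(+0.09295)/1.22112 + 250.1 = 300.7819
M1: Pc = R·M1+t = (+0.10263, +0.07811, +1.17138); u = 716.9·(+0.10263)/1.17138 + 308.1 = 370.9134, v = 665.8·(+0.07811)/1.17138 + 250.1 = 294.4979
M2: Pc = R·M2+t = (+0.10397, -0.12535, +1.23768); u = 716.9·(+0.10397)/1.23768 + 308.1 = 368.3250, v = 665.8·(-0.12535)/1.23768 + 250.1 = 182.6668
M3: Pc = R·M3+t = (-0.10363, -0.11051, +1.28742); u = 716.9·(-0.10363)/1.28742 + 308.1 = 250.3917, v = 665.8·(-0.11051)/1.28742 + 250.1 = 192.9483

c0=(246.47, 300.78) c1=(370.91, 294.50) c2=(368.32, 182.67) c3=(250.39, 192.95)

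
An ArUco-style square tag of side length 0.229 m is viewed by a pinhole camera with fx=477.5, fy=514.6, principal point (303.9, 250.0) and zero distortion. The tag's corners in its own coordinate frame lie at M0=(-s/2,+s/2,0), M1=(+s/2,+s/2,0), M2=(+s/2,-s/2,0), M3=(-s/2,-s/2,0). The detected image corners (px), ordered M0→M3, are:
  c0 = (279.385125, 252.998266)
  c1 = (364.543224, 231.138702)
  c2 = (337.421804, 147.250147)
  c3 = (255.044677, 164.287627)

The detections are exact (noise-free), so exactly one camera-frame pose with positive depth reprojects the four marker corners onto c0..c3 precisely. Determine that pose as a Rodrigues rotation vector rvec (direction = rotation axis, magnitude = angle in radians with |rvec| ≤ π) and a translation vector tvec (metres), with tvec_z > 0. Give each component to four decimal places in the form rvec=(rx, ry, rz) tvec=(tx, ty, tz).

rvec=(-0.2898, -0.2120, -0.2652) tvec=(0.0150, -0.1249, 1.2284)

Intrinsics K: fx=477.5, fy=514.6, cx=303.9, cy=250.0
Marker side s = 0.229 m; corners in marker frame (Z=0):
  M0 = (-0.1145, +0.1145, 0)
  M1 = (+0.1145, +0.1145, 0)
  M2 = (+0.1145, -0.1145, 0)
  M3 = (-0.1145, -0.1145, 0)
Detected image corners:
  c0 = (279.385125, 252.998266) px
  c1 = (364.543224, 231.138702) px
  c2 = (337.421804, 147.250147) px
  c3 = (255.044677, 164.287627) px
Planar DLT: solve 8×8 A·h = b for H (H[2,2]=1):
  H  [+426.74699 +48.92300 +309.74357]
  H  [-45.36433 +335.70153 +197.68241]
  H  [+0.19765 -0.20568 +1.00000]
B = K⁻¹H; ‖b₁‖=0.814055, ‖b₂‖=0.814055; λ = 2/(‖b₁‖+‖b₂‖) = 1.228417, sign → tz>0 ⇒ λ=+1.228417
r₁ = λ·B[:,0] = (+0.94333,-0.22624,+0.24279); r₂ = λ·B[:,1] = (+0.28667,+0.92411,-0.25267)
r₃ = r₁×r₂ = (-0.16720,+0.30795,+0.93660); SVD([r₁ r₂ r₃]) → R = UVᵀ:
  R  [+0.94333 +0.28667 -0.16720]
  R  [-0.22624 +0.92411 +0.30795]
  R  [+0.24279 -0.25267 +0.93660]
t = (+0.01503, -0.12489, +1.22842) m
tr R = 2.804034; θ = arccos((tr R − 1)/2) = 0.446377 rad = 25.576°
axis k = ((R−Rᵀ)₃₂, (R−Rᵀ)₁₃, (R−Rᵀ)₂₁) / (2 sinθ) = (-0.649307, -0.474864, -0.594057)
rvec = θ·k = (-0.289836, -0.211968, -0.265173)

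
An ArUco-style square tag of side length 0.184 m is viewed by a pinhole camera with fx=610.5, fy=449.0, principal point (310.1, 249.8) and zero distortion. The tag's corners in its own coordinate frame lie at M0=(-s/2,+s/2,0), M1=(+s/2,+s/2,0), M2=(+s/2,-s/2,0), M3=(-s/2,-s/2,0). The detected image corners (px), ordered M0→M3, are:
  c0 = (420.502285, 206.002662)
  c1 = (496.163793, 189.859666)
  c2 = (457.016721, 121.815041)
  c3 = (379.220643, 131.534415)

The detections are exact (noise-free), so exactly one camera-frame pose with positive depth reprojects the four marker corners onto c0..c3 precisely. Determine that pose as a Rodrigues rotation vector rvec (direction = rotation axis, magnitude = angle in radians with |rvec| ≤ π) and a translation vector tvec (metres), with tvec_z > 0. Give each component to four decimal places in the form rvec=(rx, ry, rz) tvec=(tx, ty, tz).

Intrinsics K: fx=610.5, fy=449.0, cx=310.1, cy=249.8
Marker side s = 0.184 m; corners in marker frame (Z=0):
  M0 = (-0.0920, +0.0920, 0)
  M1 = (+0.0920, +0.0920, 0)
  M2 = (+0.0920, -0.0920, 0)
  M3 = (-0.0920, -0.0920, 0)
Detected image corners:
  c0 = (420.502285, 206.002662) px
  c1 = (496.163793, 189.859666) px
  c2 = (457.016721, 121.815041) px
  c3 = (379.220643, 131.534415) px
Planar DLT: solve 8×8 A·h = b for H (H[2,2]=1):
  H  [+624.09015 +176.05237 +439.71499]
  H  [+6.55467 +370.85602 +161.70589]
  H  [+0.47244 -0.09642 +1.00000]
B = K⁻¹H; ‖b₁‖=0.946993, ‖b₂‖=0.946993; λ = 2/(‖b₁‖+‖b₂‖) = 1.055974, sign → tz>0 ⇒ λ=+1.055974
r₁ = λ·B[:,0] = (+0.82608,-0.26214,+0.49888); r₂ = λ·B[:,1] = (+0.35623,+0.92883,-0.10181)
r₃ = r₁×r₂ = (-0.43669,+0.26182,+0.86067); SVD([r₁ r₂ r₃]) → R = UVᵀ:
  R  [+0.82608 +0.35623 -0.43669]
  R  [-0.26214 +0.92883 +0.26182]
  R  [+0.49888 -0.10181 +0.86067]
t = (+0.22419, -0.20718, +1.05597) m
tr R = 2.615580; θ = arccos((tr R − 1)/2) = 0.630403 rad = 36.119°
axis k = ((R−Rᵀ)₃₂, (R−Rᵀ)₁₃, (R−Rᵀ)₂₁) / (2 sinθ) = (-0.308441, -0.793570, -0.524510)
rvec = θ·k = (-0.194442, -0.500269, -0.330653)

rvec=(-0.1944, -0.5003, -0.3307) tvec=(0.2242, -0.2072, 1.0560)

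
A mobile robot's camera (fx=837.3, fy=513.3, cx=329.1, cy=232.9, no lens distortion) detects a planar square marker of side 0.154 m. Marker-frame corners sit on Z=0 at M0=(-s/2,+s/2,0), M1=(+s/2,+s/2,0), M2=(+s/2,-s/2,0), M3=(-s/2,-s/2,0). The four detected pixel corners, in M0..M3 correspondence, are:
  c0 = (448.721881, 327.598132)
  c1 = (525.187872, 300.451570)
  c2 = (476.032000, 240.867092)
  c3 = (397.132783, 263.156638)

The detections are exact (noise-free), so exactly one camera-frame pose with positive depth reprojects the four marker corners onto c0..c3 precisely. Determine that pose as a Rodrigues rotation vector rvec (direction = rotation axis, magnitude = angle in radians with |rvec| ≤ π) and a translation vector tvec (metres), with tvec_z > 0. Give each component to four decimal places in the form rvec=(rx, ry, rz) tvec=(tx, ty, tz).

Intrinsics K: fx=837.3, fy=513.3, cx=329.1, cy=232.9
Marker side s = 0.154 m; corners in marker frame (Z=0):
  M0 = (-0.0770, +0.0770, 0)
  M1 = (+0.0770, +0.0770, 0)
  M2 = (+0.0770, -0.0770, 0)
  M3 = (-0.0770, -0.0770, 0)
Detected image corners:
  c0 = (448.721881, 327.598132) px
  c1 = (525.187872, 300.451570) px
  c2 = (476.032000, 240.867092) px
  c3 = (397.132783, 263.156638) px
Planar DLT: solve 8×8 A·h = b for H (H[2,2]=1):
  H  [+720.85756 +280.43098 +462.97520]
  H  [-27.77525 +373.68763 +282.33267]
  H  [+0.46855 -0.10044 +1.00000]
B = K⁻¹H; ‖b₁‖=0.865268, ‖b₂‖=0.865268; λ = 2/(‖b₁‖+‖b₂‖) = 1.155711, sign → tz>0 ⇒ λ=+1.155711
r₁ = λ·B[:,0] = (+0.78215,-0.30824,+0.54151); r₂ = λ·B[:,1] = (+0.43270,+0.89404,-0.11607)
r₃ = r₁×r₂ = (-0.44835,+0.32510,+0.83264); SVD([r₁ r₂ r₃]) → R = UVᵀ:
  R  [+0.78215 +0.43270 -0.44835]
  R  [-0.30824 +0.89404 +0.32510]
  R  [+0.54151 -0.11607 +0.83264]
t = (+0.18479, +0.11130, +1.15571) m
tr R = 2.508821; θ = arccos((tr R − 1)/2) = 0.716040 rad = 41.026°
axis k = ((R−Rᵀ)₃₂, (R−Rᵀ)₁₃, (R−Rᵀ)₂₁) / (2 sinθ) = (-0.336054, -0.754010, -0.564391)
rvec = θ·k = (-0.240628, -0.539901, -0.404127)

rvec=(-0.2406, -0.5399, -0.4041) tvec=(0.1848, 0.1113, 1.1557)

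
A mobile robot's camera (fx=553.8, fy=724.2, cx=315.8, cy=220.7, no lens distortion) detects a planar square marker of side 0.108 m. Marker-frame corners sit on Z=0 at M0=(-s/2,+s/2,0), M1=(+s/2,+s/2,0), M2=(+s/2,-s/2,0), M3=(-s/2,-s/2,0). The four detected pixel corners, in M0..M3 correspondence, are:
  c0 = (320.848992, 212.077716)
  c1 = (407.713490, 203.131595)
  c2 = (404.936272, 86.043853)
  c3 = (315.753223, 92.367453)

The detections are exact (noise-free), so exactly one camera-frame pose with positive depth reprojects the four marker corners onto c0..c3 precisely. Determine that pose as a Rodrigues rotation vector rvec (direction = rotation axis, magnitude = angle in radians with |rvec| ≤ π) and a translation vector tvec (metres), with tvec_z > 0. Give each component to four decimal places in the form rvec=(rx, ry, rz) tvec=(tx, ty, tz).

Intrinsics K: fx=553.8, fy=724.2, cx=315.8, cy=220.7
Marker side s = 0.108 m; corners in marker frame (Z=0):
  M0 = (-0.0540, +0.0540, 0)
  M1 = (+0.0540, +0.0540, 0)
  M2 = (+0.0540, -0.0540, 0)
  M3 = (-0.0540, -0.0540, 0)
Detected image corners:
  c0 = (320.848992, 212.077716) px
  c1 = (407.713490, 203.131595) px
  c2 = (404.936272, 86.043853) px
  c3 = (315.753223, 92.367453) px
Planar DLT: solve 8×8 A·h = b for H (H[2,2]=1):
  H  [+894.67456 +121.11807 +362.86117]
  H  [-38.17026 +1130.87583 +149.10795]
  H  [+0.22018 +0.23404 +1.00000]
B = K⁻¹H; ‖b₁‖=1.510900, ‖b₂‖=1.510900; λ = 2/(‖b₁‖+‖b₂‖) = 0.661857, sign → tz>0 ⇒ λ=+0.661857
r₁ = λ·B[:,0] = (+0.98614,-0.07930,+0.14573); r₂ = λ·B[:,1] = (+0.05642,+0.98632,+0.15490)
r₃ = r₁×r₂ = (-0.15602,-0.14453,+0.97712); SVD([r₁ r₂ r₃]) → R = UVᵀ:
  R  [+0.98614 +0.05642 -0.15602]
  R  [-0.07930 +0.98632 -0.14453]
  R  [+0.14573 +0.15490 +0.97712]
t = (+0.05624, -0.06543, +0.66186) m
tr R = 2.949581; θ = arccos((tr R − 1)/2) = 0.225016 rad = 12.892°
axis k = ((R−Rᵀ)₃₂, (R−Rᵀ)₁₃, (R−Rᵀ)₂₁) / (2 sinθ) = (+0.671017, -0.676198, -0.304126)
rvec = θ·k = (+0.150989, -0.152155, -0.068433)

rvec=(0.1510, -0.1522, -0.0684) tvec=(0.0562, -0.0654, 0.6619)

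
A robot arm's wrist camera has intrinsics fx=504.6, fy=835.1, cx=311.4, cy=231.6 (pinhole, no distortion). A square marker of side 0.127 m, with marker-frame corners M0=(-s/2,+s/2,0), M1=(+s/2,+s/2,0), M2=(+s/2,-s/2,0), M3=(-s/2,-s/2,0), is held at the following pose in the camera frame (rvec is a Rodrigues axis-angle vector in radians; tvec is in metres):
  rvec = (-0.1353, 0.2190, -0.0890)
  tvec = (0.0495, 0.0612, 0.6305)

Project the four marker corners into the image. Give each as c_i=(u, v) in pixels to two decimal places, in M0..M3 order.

Intrinsics K: fx=504.6, fy=835.1, cx=311.4, cy=231.6
Marker side s = 0.127 m; corners in marker frame (Z=0):
  M0 = (-0.0635, +0.0635, 0)
  M1 = (+0.0635, +0.0635, 0)
  M2 = (+0.0635, -0.0635, 0)
  M3 = (-0.0635, -0.0635, 0)
rvec = (-0.1353, 0.2190, -0.0890), |rvec| = θ = 0.27237 rad = 15.606°
Rodrigues: sinθ=0.26902, 1−cosθ=0.03687; R = I + sinθ·[k]× + (1−cosθ)·[k]×²:
    [+0.97223 +0.07318 +0.22229]
    [-0.10263 +0.98697 +0.12395]
    [-0.21032 -0.14332 +0.96707]
t = (0.0495, 0.0612, 0.6305) m
M0: Pc = R·M0+t = (-0.00759, +0.13039, +0.63475); u = 504.6·(-0.00759)/0.63475 + 311.4 = 305.3665, v = 835.1·(+0.13039)/0.63475 + 231.6 = 403.1436
M1: Pc = R·M1+t = (+0.11588, +0.11736, +0.60804); u = 504.6·(+0.11588)/0.60804 + 311.4 = 407.5688, v = 835.1·(+0.11736)/0.60804 + 231.6 = 392.7785
M2: Pc = R·M2+t = (+0.10659, -0.00799, +0.62625); u = 504.6·(+0.10659)/0.62625 + 311.4 = 397.2852, v = 835.1·(-0.00799)/0.62625 + 231.6 = 220.9463
M3: Pc = R·M3+t = (-0.01688, +0.00504, +0.65296); u = 504.6·(-0.01688)/0.65296 + 311.4 = 298.3525, v = 835.1·(+0.00504)/0.65296 + 231.6 = 238.0516

c0=(305.37, 403.14) c1=(407.57, 392.78) c2=(397.29, 220.95) c3=(298.35, 238.05)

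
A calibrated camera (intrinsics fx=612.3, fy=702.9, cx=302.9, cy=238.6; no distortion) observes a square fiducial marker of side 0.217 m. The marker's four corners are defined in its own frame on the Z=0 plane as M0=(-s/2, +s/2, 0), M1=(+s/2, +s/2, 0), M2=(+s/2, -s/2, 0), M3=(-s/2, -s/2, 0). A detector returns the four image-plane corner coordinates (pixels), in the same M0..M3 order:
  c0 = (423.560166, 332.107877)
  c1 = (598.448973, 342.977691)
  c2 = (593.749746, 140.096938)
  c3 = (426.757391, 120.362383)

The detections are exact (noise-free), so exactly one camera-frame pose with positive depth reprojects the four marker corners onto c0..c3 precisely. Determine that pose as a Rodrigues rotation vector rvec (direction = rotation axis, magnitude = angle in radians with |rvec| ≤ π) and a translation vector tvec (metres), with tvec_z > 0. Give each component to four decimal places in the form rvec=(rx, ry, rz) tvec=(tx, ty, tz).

Intrinsics K: fx=612.3, fy=702.9, cx=302.9, cy=238.6
Marker side s = 0.217 m; corners in marker frame (Z=0):
  M0 = (-0.1085, +0.1085, 0)
  M1 = (+0.1085, +0.1085, 0)
  M2 = (+0.1085, -0.1085, 0)
  M3 = (-0.1085, -0.1085, 0)
Detected image corners:
  c0 = (423.560166, 332.107877) px
  c1 = (598.448973, 342.977691) px
  c2 = (593.749746, 140.096938) px
  c3 = (426.757391, 120.362383) px
Planar DLT: solve 8×8 A·h = b for H (H[2,2]=1):
  H  [+896.00136 -105.29724 +512.59407]
  H  [+120.76958 +904.88083 +231.65823]
  H  [+0.21283 -0.21381 +1.00000]
B = K⁻¹H; ‖b₁‖=1.378228, ‖b₂‖=1.378228; λ = 2/(‖b₁‖+‖b₂‖) = 0.725569, sign → tz>0 ⇒ λ=+0.725569
r₁ = λ·B[:,0] = (+0.98536,+0.07224,+0.15443); r₂ = λ·B[:,1] = (-0.04803,+0.98672,-0.15513)
r₃ = r₁×r₂ = (-0.16358,+0.14545,+0.97575); SVD([r₁ r₂ r₃]) → R = UVᵀ:
  R  [+0.98536 -0.04803 -0.16358]
  R  [+0.07224 +0.98672 +0.14545]
  R  [+0.15443 -0.15513 +0.97575]
t = (+0.24849, -0.00717, +0.72557) m
tr R = 2.947833; θ = arccos((tr R − 1)/2) = 0.228899 rad = 13.115°
axis k = ((R−Rᵀ)₃₂, (R−Rᵀ)₁₃, (R−Rᵀ)₂₁) / (2 sinθ) = (-0.662348, -0.700750, +0.265037)
rvec = θ·k = (-0.151611, -0.160401, +0.060667)

rvec=(-0.1516, -0.1604, 0.0607) tvec=(0.2485, -0.0072, 0.7256)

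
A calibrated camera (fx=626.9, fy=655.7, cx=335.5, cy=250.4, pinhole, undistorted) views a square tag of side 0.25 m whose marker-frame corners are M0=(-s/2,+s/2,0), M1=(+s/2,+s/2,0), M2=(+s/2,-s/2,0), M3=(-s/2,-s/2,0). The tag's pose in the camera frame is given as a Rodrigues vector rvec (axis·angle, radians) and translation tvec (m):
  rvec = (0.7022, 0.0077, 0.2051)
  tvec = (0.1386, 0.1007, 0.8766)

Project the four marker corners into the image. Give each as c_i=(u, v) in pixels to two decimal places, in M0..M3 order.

Intrinsics K: fx=626.9, fy=655.7, cx=335.5, cy=250.4
Marker side s = 0.25 m; corners in marker frame (Z=0):
  M0 = (-0.1250, +0.1250, 0)
  M1 = (+0.1250, +0.1250, 0)
  M2 = (+0.1250, -0.1250, 0)
  M3 = (-0.1250, -0.1250, 0)
rvec = (0.7022, 0.0077, 0.2051), |rvec| = θ = 0.73158 rad = 41.916°
Rodrigues: sinθ=0.66805, 1−cosθ=0.25588; R = I + sinθ·[k]× + (1−cosθ)·[k]×²:
    [+0.97986 -0.18470 +0.07589]
    [+0.18987 +0.74415 -0.64046]
    [+0.06182 +0.64197 +0.76423]
t = (0.1386, 0.1007, 0.8766) m
M0: Pc = R·M0+t = (-0.00697, +0.16998, +0.94912); u = 626.9·(-0.00697)/0.94912 + 335.5 = 330.8960, v = 655.7·(+0.16998)/0.94912 + 250.4 = 367.8339
M1: Pc = R·M1+t = (+0.23799, +0.21745, +0.96457); u = 626.9·(+0.23799)/0.96457 + 335.5 = 490.1784, v = 655.7·(+0.21745)/0.96457 + 250.4 = 398.2203
M2: Pc = R·M2+t = (+0.28417, +0.03142, +0.80408); u = 626.9·(+0.28417)/0.80408 + 335.5 = 557.0527, v = 655.7·(+0.03142)/0.80408 + 250.4 = 276.0184
M3: Pc = R·M3+t = (+0.03921, -0.01605, +0.78863); u = 626.9·(+0.03921)/0.78863 + 335.5 = 366.6654, v = 655.7·(-0.01605)/0.78863 + 250.4 = 237.0531

c0=(330.90, 367.83) c1=(490.18, 398.22) c2=(557.05, 276.02) c3=(366.67, 237.05)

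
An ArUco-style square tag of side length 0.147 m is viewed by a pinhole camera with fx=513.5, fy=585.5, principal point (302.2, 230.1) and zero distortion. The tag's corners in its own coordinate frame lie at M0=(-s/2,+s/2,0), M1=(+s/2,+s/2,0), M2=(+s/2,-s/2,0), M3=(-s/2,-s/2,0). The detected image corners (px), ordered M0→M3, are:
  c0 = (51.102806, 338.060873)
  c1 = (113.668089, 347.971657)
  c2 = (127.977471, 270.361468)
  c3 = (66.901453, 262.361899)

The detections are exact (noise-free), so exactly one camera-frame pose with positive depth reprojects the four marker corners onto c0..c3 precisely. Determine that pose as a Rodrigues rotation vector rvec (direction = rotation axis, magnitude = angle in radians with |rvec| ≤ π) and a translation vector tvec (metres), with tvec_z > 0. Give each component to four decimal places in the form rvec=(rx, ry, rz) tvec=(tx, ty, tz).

rvec=(-0.2350, 0.1523, 0.1147) tvec=(-0.4621, 0.1411, 1.1167)

Intrinsics K: fx=513.5, fy=585.5, cx=302.2, cy=230.1
Marker side s = 0.147 m; corners in marker frame (Z=0):
  M0 = (-0.0735, +0.0735, 0)
  M1 = (+0.0735, +0.0735, 0)
  M2 = (+0.0735, -0.0735, 0)
  M3 = (-0.0735, -0.0735, 0)
Detected image corners:
  c0 = (51.102806, 338.060873) px
  c1 = (113.668089, 347.971657) px
  c2 = (127.977471, 270.361468) px
  c3 = (66.901453, 262.361899) px
Planar DLT: solve 8×8 A·h = b for H (H[2,2]=1):
  H  [+407.31982 -120.40070 +89.69044]
  H  [+16.24707 +460.60293 +304.07881]
  H  [-0.14630 -0.19950 +1.00000]
B = K⁻¹H; ‖b₁‖=0.895479, ‖b₂‖=0.895479; λ = 2/(‖b₁‖+‖b₂‖) = 1.116721, sign → tz>0 ⇒ λ=+1.116721
r₁ = λ·B[:,0] = (+0.98196,+0.09520,-0.16338); r₂ = λ·B[:,1] = (-0.13072,+0.96606,-0.22279)
r₃ = r₁×r₂ = (+0.13663,+0.24013,+0.96108); SVD([r₁ r₂ r₃]) → R = UVᵀ:
  R  [+0.98196 -0.13072 +0.13663]
  R  [+0.09520 +0.96606 +0.24013]
  R  [-0.16338 -0.22279 +0.96108]
t = (-0.46215, +0.14110, +1.11672) m
tr R = 2.909099; θ = arccos((tr R − 1)/2) = 0.302651 rad = 17.341°
axis k = ((R−Rᵀ)₃₂, (R−Rᵀ)₁₃, (R−Rᵀ)₂₁) / (2 sinθ) = (-0.776577, +0.503281, +0.378994)
rvec = θ·k = (-0.235032, +0.152318, +0.114703)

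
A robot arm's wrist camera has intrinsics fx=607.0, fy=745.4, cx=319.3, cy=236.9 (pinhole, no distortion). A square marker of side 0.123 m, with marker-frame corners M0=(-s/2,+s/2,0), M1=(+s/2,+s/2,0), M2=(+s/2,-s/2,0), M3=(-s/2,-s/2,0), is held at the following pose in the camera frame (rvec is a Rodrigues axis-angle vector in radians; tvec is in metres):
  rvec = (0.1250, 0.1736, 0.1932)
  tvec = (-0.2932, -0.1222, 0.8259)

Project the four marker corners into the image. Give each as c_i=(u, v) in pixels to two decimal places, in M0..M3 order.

Intrinsics K: fx=607.0, fy=745.4, cx=319.3, cy=236.9
Marker side s = 0.123 m; corners in marker frame (Z=0):
  M0 = (-0.0615, +0.0615, 0)
  M1 = (+0.0615, +0.0615, 0)
  M2 = (+0.0615, -0.0615, 0)
  M3 = (-0.0615, -0.0615, 0)
rvec = (0.1250, 0.1736, 0.1932), |rvec| = θ = 0.28825 rad = 16.516°
Rodrigues: sinθ=0.28428, 1−cosθ=0.04126; R = I + sinθ·[k]× + (1−cosθ)·[k]×²:
    [+0.96650 -0.17976 +0.18320]
    [+0.20131 +0.97371 -0.10662]
    [-0.15921 +0.13993 +0.97728]
t = (-0.2932, -0.1222, 0.8259) m
M0: Pc = R·M0+t = (-0.36370, -0.07470, +0.84430); u = 607.0·(-0.36370)/0.84430 + 319.3 = 57.8247, v = 745.4·(-0.07470)/0.84430 + 236.9 = 170.9521
M1: Pc = R·M1+t = (-0.24482, -0.04994, +0.82471); u = 607.0·(-0.24482)/0.82471 + 319.3 = 139.1127, v = 745.4·(-0.04994)/0.82471 + 236.9 = 191.7661
M2: Pc = R·M2+t = (-0.22270, -0.16970, +0.80750); u = 607.0·(-0.22270)/0.80750 + 319.3 = 151.8927, v = 745.4·(-0.16970)/0.80750 + 236.9 = 80.2489
M3: Pc = R·M3+t = (-0.34158, -0.19446, +0.82709); u = 607.0·(-0.34158)/0.82709 + 319.3 = 68.6104, v = 745.4·(-0.19446)/0.82709 + 236.9 = 61.6423

c0=(57.82, 170.95) c1=(139.11, 191.77) c2=(151.89, 80.25) c3=(68.61, 61.64)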